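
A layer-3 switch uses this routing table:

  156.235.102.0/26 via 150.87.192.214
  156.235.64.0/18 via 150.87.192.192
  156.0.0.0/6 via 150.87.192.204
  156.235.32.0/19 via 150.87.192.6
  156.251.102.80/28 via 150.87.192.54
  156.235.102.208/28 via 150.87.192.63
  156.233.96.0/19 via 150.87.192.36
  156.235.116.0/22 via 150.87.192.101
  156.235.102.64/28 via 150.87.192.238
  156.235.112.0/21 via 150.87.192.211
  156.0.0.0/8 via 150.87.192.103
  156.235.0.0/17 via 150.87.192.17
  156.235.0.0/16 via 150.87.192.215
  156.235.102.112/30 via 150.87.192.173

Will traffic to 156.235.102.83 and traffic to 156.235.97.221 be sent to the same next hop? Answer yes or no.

yes

156.235.102.83: longest match 156.235.64.0/18 -> 150.87.192.192
156.235.97.221: longest match 156.235.64.0/18 -> 150.87.192.192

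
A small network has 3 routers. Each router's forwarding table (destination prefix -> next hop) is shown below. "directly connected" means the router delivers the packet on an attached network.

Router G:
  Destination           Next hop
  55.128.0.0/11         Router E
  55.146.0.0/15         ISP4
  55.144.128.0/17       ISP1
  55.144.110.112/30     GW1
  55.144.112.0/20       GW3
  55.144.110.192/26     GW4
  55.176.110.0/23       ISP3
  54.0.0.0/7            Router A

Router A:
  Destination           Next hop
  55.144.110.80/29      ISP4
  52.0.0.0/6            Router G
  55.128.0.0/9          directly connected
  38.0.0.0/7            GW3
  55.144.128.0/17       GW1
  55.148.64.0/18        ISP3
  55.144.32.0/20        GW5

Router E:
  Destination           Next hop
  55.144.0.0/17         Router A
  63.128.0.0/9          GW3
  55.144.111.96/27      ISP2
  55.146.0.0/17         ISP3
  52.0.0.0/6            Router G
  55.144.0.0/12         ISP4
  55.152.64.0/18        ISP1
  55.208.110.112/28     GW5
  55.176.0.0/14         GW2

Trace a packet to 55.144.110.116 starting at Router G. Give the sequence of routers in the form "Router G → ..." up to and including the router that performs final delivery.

Router G → Router E → Router A

At Router G: longest match for 55.144.110.116 is 55.128.0.0/11 -> Router E
At Router E: longest match for 55.144.110.116 is 55.144.0.0/17 -> Router A
At Router A: longest match for 55.144.110.116 is 55.128.0.0/9 -> directly connected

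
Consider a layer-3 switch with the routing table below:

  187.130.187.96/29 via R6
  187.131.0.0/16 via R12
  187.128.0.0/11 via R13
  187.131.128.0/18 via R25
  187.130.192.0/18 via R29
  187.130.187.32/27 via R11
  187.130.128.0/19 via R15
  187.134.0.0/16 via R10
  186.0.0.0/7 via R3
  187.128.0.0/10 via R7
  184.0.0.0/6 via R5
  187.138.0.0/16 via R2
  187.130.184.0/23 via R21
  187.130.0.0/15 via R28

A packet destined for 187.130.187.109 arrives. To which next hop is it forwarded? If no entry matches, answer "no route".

Routes whose prefix contains 187.130.187.109:
  184.0.0.0/6 (184.0.0.0 - 187.255.255.255) -> R5
  186.0.0.0/7 (186.0.0.0 - 187.255.255.255) -> R3
  187.128.0.0/10 (187.128.0.0 - 187.191.255.255) -> R7
  187.128.0.0/11 (187.128.0.0 - 187.159.255.255) -> R13
  187.130.0.0/15 (187.130.0.0 - 187.131.255.255) -> R28
More-specific entries that do NOT match:
  187.130.187.96/29 (187.130.187.96 - 187.130.187.103) does not contain 187.130.187.109
  187.130.187.32/27 (187.130.187.32 - 187.130.187.63) does not contain 187.130.187.109
  187.130.184.0/23 (187.130.184.0 - 187.130.185.255) does not contain 187.130.187.109
  187.130.128.0/19 (187.130.128.0 - 187.130.159.255) does not contain 187.130.187.109
  187.131.128.0/18 (187.131.128.0 - 187.131.191.255) does not contain 187.130.187.109
  187.130.192.0/18 (187.130.192.0 - 187.130.255.255) does not contain 187.130.187.109
  187.131.0.0/16 (187.131.0.0 - 187.131.255.255) does not contain 187.130.187.109
  187.134.0.0/16 (187.134.0.0 - 187.134.255.255) does not contain 187.130.187.109
  187.138.0.0/16 (187.138.0.0 - 187.138.255.255) does not contain 187.130.187.109
Longest matching prefix is /15 -> next hop R28.

R28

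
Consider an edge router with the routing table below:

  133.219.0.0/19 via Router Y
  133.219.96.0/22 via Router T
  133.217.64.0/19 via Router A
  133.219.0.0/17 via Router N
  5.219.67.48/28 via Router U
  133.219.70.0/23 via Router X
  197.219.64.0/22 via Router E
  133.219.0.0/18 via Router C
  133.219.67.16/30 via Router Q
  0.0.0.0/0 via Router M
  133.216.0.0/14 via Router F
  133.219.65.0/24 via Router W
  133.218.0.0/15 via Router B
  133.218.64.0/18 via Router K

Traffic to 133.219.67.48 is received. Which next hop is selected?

Router N

Routes whose prefix contains 133.219.67.48:
  0.0.0.0/0 (default, matches everything) -> Router M
  133.216.0.0/14 (133.216.0.0 - 133.219.255.255) -> Router F
  133.218.0.0/15 (133.218.0.0 - 133.219.255.255) -> Router B
  133.219.0.0/17 (133.219.0.0 - 133.219.127.255) -> Router N
More-specific entries that do NOT match:
  133.219.67.16/30 (133.219.67.16 - 133.219.67.19) does not contain 133.219.67.48
  5.219.67.48/28 (5.219.67.48 - 5.219.67.63) does not contain 133.219.67.48
  133.219.65.0/24 (133.219.65.0 - 133.219.65.255) does not contain 133.219.67.48
  133.219.70.0/23 (133.219.70.0 - 133.219.71.255) does not contain 133.219.67.48
  133.219.96.0/22 (133.219.96.0 - 133.219.99.255) does not contain 133.219.67.48
  197.219.64.0/22 (197.219.64.0 - 197.219.67.255) does not contain 133.219.67.48
  133.219.0.0/19 (133.219.0.0 - 133.219.31.255) does not contain 133.219.67.48
  133.217.64.0/19 (133.217.64.0 - 133.217.95.255) does not contain 133.219.67.48
  133.219.0.0/18 (133.219.0.0 - 133.219.63.255) does not contain 133.219.67.48
  133.218.64.0/18 (133.218.64.0 - 133.218.127.255) does not contain 133.219.67.48
Longest matching prefix is /17 -> next hop Router N.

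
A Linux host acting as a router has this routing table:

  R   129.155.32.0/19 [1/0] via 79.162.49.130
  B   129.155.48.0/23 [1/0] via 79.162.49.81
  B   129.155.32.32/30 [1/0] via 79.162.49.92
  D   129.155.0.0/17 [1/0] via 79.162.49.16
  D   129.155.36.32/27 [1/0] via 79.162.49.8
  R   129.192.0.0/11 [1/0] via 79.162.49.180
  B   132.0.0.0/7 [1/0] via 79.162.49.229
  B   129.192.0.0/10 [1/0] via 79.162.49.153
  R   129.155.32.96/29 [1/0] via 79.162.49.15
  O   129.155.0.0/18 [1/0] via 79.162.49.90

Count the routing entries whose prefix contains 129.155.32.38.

3

Prefixes containing 129.155.32.38:
  129.155.0.0/17 (129.155.0.0 - 129.155.127.255)
  129.155.0.0/18 (129.155.0.0 - 129.155.63.255)
  129.155.32.0/19 (129.155.32.0 - 129.155.63.255)
Total matching entries: 3.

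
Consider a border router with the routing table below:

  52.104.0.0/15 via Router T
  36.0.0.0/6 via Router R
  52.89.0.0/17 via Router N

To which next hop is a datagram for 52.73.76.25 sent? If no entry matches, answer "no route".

No entry's prefix contains 52.73.76.25; there is no default route.

no route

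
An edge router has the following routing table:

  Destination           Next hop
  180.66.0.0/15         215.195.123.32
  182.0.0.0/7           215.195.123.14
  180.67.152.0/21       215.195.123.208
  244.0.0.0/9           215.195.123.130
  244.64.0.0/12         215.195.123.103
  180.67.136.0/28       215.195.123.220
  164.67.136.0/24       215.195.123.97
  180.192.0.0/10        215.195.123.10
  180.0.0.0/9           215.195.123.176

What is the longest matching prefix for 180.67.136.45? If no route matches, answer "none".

180.66.0.0/15

Entries matching 180.67.136.45:
  180.0.0.0/9 (180.0.0.0 - 180.127.255.255)
  180.66.0.0/15 (180.66.0.0 - 180.67.255.255)
Most specific is 180.66.0.0/15.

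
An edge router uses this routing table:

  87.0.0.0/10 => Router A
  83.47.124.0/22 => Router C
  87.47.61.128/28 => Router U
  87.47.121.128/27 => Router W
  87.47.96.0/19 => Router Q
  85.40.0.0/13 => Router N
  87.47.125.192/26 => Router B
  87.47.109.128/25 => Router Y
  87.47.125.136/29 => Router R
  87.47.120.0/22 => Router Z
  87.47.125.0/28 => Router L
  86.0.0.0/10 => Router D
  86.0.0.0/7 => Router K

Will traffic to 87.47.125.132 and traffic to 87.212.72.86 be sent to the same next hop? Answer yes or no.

87.47.125.132: longest match 87.47.96.0/19 -> Router Q
87.212.72.86: longest match 86.0.0.0/7 -> Router K

no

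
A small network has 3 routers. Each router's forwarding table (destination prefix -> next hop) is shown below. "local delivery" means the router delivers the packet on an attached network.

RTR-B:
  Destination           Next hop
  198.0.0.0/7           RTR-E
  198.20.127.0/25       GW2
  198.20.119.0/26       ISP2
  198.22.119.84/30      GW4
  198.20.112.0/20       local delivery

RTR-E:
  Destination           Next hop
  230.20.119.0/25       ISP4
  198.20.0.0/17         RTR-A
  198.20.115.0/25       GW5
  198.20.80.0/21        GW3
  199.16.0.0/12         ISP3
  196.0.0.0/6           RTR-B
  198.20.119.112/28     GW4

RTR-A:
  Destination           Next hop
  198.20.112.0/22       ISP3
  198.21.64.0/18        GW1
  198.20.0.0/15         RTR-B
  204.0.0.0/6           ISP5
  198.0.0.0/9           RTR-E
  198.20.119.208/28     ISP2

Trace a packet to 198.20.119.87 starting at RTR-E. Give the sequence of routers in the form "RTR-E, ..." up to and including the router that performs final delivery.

RTR-E, RTR-A, RTR-B

At RTR-E: longest match for 198.20.119.87 is 198.20.0.0/17 -> RTR-A
At RTR-A: longest match for 198.20.119.87 is 198.20.0.0/15 -> RTR-B
At RTR-B: longest match for 198.20.119.87 is 198.20.112.0/20 -> local delivery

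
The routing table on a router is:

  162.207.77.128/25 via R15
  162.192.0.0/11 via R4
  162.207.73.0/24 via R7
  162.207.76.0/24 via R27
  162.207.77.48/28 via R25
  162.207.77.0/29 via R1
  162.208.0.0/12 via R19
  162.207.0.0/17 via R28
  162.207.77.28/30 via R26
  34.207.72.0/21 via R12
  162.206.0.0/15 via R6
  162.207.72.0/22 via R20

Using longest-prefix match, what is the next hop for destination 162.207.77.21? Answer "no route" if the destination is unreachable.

Routes whose prefix contains 162.207.77.21:
  162.192.0.0/11 (162.192.0.0 - 162.223.255.255) -> R4
  162.206.0.0/15 (162.206.0.0 - 162.207.255.255) -> R6
  162.207.0.0/17 (162.207.0.0 - 162.207.127.255) -> R28
More-specific entries that do NOT match:
  162.207.77.28/30 (162.207.77.28 - 162.207.77.31) does not contain 162.207.77.21
  162.207.77.0/29 (162.207.77.0 - 162.207.77.7) does not contain 162.207.77.21
  162.207.77.48/28 (162.207.77.48 - 162.207.77.63) does not contain 162.207.77.21
  162.207.77.128/25 (162.207.77.128 - 162.207.77.255) does not contain 162.207.77.21
  162.207.73.0/24 (162.207.73.0 - 162.207.73.255) does not contain 162.207.77.21
  162.207.76.0/24 (162.207.76.0 - 162.207.76.255) does not contain 162.207.77.21
  162.207.72.0/22 (162.207.72.0 - 162.207.75.255) does not contain 162.207.77.21
  34.207.72.0/21 (34.207.72.0 - 34.207.79.255) does not contain 162.207.77.21
Longest matching prefix is /17 -> next hop R28.

R28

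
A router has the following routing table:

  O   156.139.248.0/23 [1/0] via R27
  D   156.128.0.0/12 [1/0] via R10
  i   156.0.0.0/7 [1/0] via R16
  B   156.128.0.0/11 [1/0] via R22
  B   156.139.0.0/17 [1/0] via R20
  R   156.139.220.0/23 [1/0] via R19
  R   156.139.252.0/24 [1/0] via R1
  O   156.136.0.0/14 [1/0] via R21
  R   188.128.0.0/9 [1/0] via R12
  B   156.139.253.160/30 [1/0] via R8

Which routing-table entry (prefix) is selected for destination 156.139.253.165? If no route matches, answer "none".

156.136.0.0/14

Entries matching 156.139.253.165:
  156.0.0.0/7 (156.0.0.0 - 157.255.255.255)
  156.128.0.0/11 (156.128.0.0 - 156.159.255.255)
  156.128.0.0/12 (156.128.0.0 - 156.143.255.255)
  156.136.0.0/14 (156.136.0.0 - 156.139.255.255)
Most specific is 156.136.0.0/14.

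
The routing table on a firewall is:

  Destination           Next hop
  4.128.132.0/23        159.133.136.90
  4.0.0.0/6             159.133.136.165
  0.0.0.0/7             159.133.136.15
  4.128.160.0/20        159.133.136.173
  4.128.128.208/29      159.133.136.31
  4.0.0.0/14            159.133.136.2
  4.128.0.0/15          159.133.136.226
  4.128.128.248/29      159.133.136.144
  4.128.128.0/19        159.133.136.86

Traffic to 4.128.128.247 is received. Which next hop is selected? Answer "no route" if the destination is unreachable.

159.133.136.86

Routes whose prefix contains 4.128.128.247:
  4.0.0.0/6 (4.0.0.0 - 7.255.255.255) -> 159.133.136.165
  4.128.0.0/15 (4.128.0.0 - 4.129.255.255) -> 159.133.136.226
  4.128.128.0/19 (4.128.128.0 - 4.128.159.255) -> 159.133.136.86
More-specific entries that do NOT match:
  4.128.128.208/29 (4.128.128.208 - 4.128.128.215) does not contain 4.128.128.247
  4.128.128.248/29 (4.128.128.248 - 4.128.128.255) does not contain 4.128.128.247
  4.128.132.0/23 (4.128.132.0 - 4.128.133.255) does not contain 4.128.128.247
  4.128.160.0/20 (4.128.160.0 - 4.128.175.255) does not contain 4.128.128.247
Longest matching prefix is /19 -> next hop 159.133.136.86.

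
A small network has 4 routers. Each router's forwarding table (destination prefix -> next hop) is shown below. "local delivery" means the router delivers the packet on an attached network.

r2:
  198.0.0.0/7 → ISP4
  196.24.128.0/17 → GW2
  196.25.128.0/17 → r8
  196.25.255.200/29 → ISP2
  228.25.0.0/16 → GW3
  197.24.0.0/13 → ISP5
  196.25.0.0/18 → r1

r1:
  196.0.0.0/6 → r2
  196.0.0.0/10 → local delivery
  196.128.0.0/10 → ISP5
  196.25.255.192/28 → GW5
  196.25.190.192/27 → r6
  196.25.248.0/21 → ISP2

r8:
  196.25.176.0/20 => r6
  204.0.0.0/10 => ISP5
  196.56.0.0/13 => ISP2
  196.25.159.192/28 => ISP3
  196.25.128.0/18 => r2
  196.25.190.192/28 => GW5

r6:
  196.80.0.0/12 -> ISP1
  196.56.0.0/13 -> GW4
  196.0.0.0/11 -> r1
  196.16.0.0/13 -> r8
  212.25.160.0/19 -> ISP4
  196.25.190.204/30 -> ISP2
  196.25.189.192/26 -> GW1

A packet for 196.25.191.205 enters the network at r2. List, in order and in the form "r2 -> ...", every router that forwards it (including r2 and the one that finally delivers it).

r2 -> r8 -> r6 -> r1

At r2: longest match for 196.25.191.205 is 196.25.128.0/17 -> r8
At r8: longest match for 196.25.191.205 is 196.25.176.0/20 -> r6
At r6: longest match for 196.25.191.205 is 196.0.0.0/11 -> r1
At r1: longest match for 196.25.191.205 is 196.0.0.0/10 -> local delivery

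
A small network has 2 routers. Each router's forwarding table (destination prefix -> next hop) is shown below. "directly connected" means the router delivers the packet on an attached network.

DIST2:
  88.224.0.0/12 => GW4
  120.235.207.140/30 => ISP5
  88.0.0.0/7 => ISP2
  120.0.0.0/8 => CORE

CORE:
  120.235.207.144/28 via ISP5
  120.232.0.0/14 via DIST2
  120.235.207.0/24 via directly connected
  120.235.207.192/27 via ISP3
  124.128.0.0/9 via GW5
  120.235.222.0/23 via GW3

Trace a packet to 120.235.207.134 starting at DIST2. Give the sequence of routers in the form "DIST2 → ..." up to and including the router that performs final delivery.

At DIST2: longest match for 120.235.207.134 is 120.0.0.0/8 -> CORE
At CORE: longest match for 120.235.207.134 is 120.235.207.0/24 -> directly connected

DIST2 → CORE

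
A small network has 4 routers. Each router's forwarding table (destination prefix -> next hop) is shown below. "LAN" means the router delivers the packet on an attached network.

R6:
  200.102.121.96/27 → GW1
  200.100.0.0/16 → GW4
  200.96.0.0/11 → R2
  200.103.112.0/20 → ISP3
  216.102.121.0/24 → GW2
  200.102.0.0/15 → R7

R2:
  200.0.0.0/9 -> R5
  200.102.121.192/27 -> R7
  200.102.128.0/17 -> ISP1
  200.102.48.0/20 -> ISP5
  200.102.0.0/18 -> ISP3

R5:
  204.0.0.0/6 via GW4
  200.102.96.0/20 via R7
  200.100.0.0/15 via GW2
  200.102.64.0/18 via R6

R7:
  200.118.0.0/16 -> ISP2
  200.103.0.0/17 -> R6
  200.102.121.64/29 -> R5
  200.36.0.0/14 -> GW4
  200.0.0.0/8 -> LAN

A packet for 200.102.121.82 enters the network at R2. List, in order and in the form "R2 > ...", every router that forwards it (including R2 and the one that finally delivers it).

R2 > R5 > R6 > R7

At R2: longest match for 200.102.121.82 is 200.0.0.0/9 -> R5
At R5: longest match for 200.102.121.82 is 200.102.64.0/18 -> R6
At R6: longest match for 200.102.121.82 is 200.102.0.0/15 -> R7
At R7: longest match for 200.102.121.82 is 200.0.0.0/8 -> LAN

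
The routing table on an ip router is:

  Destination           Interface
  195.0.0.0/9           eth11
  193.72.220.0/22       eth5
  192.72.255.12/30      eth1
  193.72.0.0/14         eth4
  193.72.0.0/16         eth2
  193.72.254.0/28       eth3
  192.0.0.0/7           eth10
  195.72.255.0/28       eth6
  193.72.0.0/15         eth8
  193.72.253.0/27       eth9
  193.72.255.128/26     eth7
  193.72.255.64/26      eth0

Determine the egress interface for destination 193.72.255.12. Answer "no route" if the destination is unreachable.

Routes whose prefix contains 193.72.255.12:
  192.0.0.0/7 (192.0.0.0 - 193.255.255.255) -> eth10
  193.72.0.0/14 (193.72.0.0 - 193.75.255.255) -> eth4
  193.72.0.0/15 (193.72.0.0 - 193.73.255.255) -> eth8
  193.72.0.0/16 (193.72.0.0 - 193.72.255.255) -> eth2
More-specific entries that do NOT match:
  192.72.255.12/30 (192.72.255.12 - 192.72.255.15) does not contain 193.72.255.12
  193.72.254.0/28 (193.72.254.0 - 193.72.254.15) does not contain 193.72.255.12
  195.72.255.0/28 (195.72.255.0 - 195.72.255.15) does not contain 193.72.255.12
  193.72.253.0/27 (193.72.253.0 - 193.72.253.31) does not contain 193.72.255.12
  193.72.255.128/26 (193.72.255.128 - 193.72.255.191) does not contain 193.72.255.12
  193.72.255.64/26 (193.72.255.64 - 193.72.255.127) does not contain 193.72.255.12
  193.72.220.0/22 (193.72.220.0 - 193.72.223.255) does not contain 193.72.255.12
Longest matching prefix is /16 -> interface eth2.

eth2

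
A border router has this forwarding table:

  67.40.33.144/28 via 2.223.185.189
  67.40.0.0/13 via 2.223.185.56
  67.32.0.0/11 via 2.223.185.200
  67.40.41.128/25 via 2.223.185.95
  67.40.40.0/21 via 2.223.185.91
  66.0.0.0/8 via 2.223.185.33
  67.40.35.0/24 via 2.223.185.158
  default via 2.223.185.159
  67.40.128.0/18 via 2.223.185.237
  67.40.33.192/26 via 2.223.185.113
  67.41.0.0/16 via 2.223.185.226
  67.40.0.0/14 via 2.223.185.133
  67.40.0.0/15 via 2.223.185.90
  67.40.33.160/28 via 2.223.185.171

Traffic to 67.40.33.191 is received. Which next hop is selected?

Routes whose prefix contains 67.40.33.191:
  0.0.0.0/0 (default, matches everything) -> 2.223.185.159
  67.32.0.0/11 (67.32.0.0 - 67.63.255.255) -> 2.223.185.200
  67.40.0.0/13 (67.40.0.0 - 67.47.255.255) -> 2.223.185.56
  67.40.0.0/14 (67.40.0.0 - 67.43.255.255) -> 2.223.185.133
  67.40.0.0/15 (67.40.0.0 - 67.41.255.255) -> 2.223.185.90
More-specific entries that do NOT match:
  67.40.33.144/28 (67.40.33.144 - 67.40.33.159) does not contain 67.40.33.191
  67.40.33.160/28 (67.40.33.160 - 67.40.33.175) does not contain 67.40.33.191
  67.40.33.192/26 (67.40.33.192 - 67.40.33.255) does not contain 67.40.33.191
  67.40.41.128/25 (67.40.41.128 - 67.40.41.255) does not contain 67.40.33.191
  67.40.35.0/24 (67.40.35.0 - 67.40.35.255) does not contain 67.40.33.191
  67.40.40.0/21 (67.40.40.0 - 67.40.47.255) does not contain 67.40.33.191
  67.40.128.0/18 (67.40.128.0 - 67.40.191.255) does not contain 67.40.33.191
  67.41.0.0/16 (67.41.0.0 - 67.41.255.255) does not contain 67.40.33.191
Longest matching prefix is /15 -> next hop 2.223.185.90.

2.223.185.90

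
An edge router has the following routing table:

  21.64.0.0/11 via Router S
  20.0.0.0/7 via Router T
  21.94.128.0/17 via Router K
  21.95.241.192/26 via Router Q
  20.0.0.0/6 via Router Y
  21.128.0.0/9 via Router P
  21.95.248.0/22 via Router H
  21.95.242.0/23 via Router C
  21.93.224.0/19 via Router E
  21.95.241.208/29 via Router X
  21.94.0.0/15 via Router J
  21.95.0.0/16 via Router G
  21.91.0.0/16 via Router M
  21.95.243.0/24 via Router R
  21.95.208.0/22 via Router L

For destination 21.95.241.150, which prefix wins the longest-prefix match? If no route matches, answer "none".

Entries matching 21.95.241.150:
  20.0.0.0/6 (20.0.0.0 - 23.255.255.255)
  20.0.0.0/7 (20.0.0.0 - 21.255.255.255)
  21.64.0.0/11 (21.64.0.0 - 21.95.255.255)
  21.94.0.0/15 (21.94.0.0 - 21.95.255.255)
  21.95.0.0/16 (21.95.0.0 - 21.95.255.255)
Most specific is 21.95.0.0/16.

21.95.0.0/16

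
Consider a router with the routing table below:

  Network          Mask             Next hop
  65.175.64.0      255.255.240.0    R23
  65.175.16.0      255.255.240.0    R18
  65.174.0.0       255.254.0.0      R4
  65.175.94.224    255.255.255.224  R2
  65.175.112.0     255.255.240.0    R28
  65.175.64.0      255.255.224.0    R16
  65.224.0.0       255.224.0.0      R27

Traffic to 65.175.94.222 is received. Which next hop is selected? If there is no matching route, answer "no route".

R16

Routes whose prefix contains 65.175.94.222:
  65.174.0.0/15 (65.174.0.0 - 65.175.255.255) -> R4
  65.175.64.0/19 (65.175.64.0 - 65.175.95.255) -> R16
More-specific entries that do NOT match:
  65.175.94.224/27 (65.175.94.224 - 65.175.94.255) does not contain 65.175.94.222
  65.175.64.0/20 (65.175.64.0 - 65.175.79.255) does not contain 65.175.94.222
  65.175.16.0/20 (65.175.16.0 - 65.175.31.255) does not contain 65.175.94.222
  65.175.112.0/20 (65.175.112.0 - 65.175.127.255) does not contain 65.175.94.222
Longest matching prefix is /19 -> next hop R16.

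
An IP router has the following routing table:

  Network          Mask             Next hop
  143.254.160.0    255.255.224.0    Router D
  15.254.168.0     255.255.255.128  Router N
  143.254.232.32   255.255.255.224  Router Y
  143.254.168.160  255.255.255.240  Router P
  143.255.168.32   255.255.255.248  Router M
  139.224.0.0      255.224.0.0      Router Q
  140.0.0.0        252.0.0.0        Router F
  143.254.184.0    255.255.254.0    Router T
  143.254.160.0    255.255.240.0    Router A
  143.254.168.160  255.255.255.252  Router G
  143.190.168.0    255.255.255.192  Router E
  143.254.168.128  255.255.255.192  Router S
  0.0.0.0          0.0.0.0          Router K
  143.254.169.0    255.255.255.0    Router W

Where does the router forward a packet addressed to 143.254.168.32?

Routes whose prefix contains 143.254.168.32:
  0.0.0.0/0 (default, matches everything) -> Router K
  140.0.0.0/6 (140.0.0.0 - 143.255.255.255) -> Router F
  143.254.160.0/19 (143.254.160.0 - 143.254.191.255) -> Router D
  143.254.160.0/20 (143.254.160.0 - 143.254.175.255) -> Router A
More-specific entries that do NOT match:
  143.254.168.160/30 (143.254.168.160 - 143.254.168.163) does not contain 143.254.168.32
  143.255.168.32/29 (143.255.168.32 - 143.255.168.39) does not contain 143.254.168.32
  143.254.168.160/28 (143.254.168.160 - 143.254.168.175) does not contain 143.254.168.32
  143.254.232.32/27 (143.254.232.32 - 143.254.232.63) does not contain 143.254.168.32
  143.190.168.0/26 (143.190.168.0 - 143.190.168.63) does not contain 143.254.168.32
  143.254.168.128/26 (143.254.168.128 - 143.254.168.191) does not contain 143.254.168.32
  15.254.168.0/25 (15.254.168.0 - 15.254.168.127) does not contain 143.254.168.32
  143.254.169.0/24 (143.254.169.0 - 143.254.169.255) does not contain 143.254.168.32
  143.254.184.0/23 (143.254.184.0 - 143.254.185.255) does not contain 143.254.168.32
Longest matching prefix is /20 -> next hop Router A.

Router A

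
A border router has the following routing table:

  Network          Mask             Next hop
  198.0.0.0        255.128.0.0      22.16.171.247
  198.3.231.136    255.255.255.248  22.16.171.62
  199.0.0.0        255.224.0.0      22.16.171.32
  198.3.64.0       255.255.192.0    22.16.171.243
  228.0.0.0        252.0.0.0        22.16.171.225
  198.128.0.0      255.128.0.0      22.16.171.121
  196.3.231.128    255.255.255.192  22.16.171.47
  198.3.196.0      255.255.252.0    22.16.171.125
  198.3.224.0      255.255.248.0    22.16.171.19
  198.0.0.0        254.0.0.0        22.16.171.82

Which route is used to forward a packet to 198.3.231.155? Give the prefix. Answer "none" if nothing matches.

Entries matching 198.3.231.155:
  198.0.0.0/7 (198.0.0.0 - 199.255.255.255)
  198.0.0.0/9 (198.0.0.0 - 198.127.255.255)
  198.3.224.0/21 (198.3.224.0 - 198.3.231.255)
Most specific is 198.3.224.0/21.

198.3.224.0/21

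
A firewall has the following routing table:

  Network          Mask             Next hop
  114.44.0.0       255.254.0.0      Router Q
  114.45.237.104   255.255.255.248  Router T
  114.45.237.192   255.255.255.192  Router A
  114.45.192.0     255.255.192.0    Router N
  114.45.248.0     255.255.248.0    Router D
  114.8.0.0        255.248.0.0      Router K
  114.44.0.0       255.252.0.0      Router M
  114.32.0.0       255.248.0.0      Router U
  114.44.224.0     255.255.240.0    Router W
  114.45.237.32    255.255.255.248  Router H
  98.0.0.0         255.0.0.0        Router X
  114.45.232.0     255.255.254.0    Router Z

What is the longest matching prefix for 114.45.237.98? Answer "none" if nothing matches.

114.45.192.0/18

Entries matching 114.45.237.98:
  114.44.0.0/14 (114.44.0.0 - 114.47.255.255)
  114.44.0.0/15 (114.44.0.0 - 114.45.255.255)
  114.45.192.0/18 (114.45.192.0 - 114.45.255.255)
Most specific is 114.45.192.0/18.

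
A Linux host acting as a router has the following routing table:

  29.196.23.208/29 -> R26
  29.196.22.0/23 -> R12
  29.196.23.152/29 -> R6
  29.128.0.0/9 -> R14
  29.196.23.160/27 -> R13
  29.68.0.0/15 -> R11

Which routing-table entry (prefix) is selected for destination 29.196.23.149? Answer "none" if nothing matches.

Entries matching 29.196.23.149:
  29.128.0.0/9 (29.128.0.0 - 29.255.255.255)
  29.196.22.0/23 (29.196.22.0 - 29.196.23.255)
Most specific is 29.196.22.0/23.

29.196.22.0/23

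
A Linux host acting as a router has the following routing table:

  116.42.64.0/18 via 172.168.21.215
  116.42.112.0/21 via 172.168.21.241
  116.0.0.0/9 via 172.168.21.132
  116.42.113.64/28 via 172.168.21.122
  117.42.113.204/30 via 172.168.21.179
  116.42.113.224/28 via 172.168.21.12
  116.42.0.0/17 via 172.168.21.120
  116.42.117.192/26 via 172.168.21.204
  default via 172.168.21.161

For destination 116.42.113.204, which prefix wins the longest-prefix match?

116.42.112.0/21

Entries matching 116.42.113.204:
  0.0.0.0/0 (default, matches everything)
  116.0.0.0/9 (116.0.0.0 - 116.127.255.255)
  116.42.0.0/17 (116.42.0.0 - 116.42.127.255)
  116.42.64.0/18 (116.42.64.0 - 116.42.127.255)
  116.42.112.0/21 (116.42.112.0 - 116.42.119.255)
Most specific is 116.42.112.0/21.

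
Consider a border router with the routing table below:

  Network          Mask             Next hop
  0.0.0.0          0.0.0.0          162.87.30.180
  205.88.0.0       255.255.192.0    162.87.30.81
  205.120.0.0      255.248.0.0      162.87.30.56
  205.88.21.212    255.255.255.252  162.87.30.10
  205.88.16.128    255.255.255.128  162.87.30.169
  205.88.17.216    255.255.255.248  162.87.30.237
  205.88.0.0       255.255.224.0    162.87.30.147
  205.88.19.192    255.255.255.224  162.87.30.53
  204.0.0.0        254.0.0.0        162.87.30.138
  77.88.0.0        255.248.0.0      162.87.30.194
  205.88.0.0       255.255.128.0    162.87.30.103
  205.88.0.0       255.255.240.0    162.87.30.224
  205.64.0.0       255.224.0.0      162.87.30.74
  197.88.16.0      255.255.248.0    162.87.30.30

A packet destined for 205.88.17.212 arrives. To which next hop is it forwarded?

Routes whose prefix contains 205.88.17.212:
  0.0.0.0/0 (default, matches everything) -> 162.87.30.180
  204.0.0.0/7 (204.0.0.0 - 205.255.255.255) -> 162.87.30.138
  205.64.0.0/11 (205.64.0.0 - 205.95.255.255) -> 162.87.30.74
  205.88.0.0/17 (205.88.0.0 - 205.88.127.255) -> 162.87.30.103
  205.88.0.0/18 (205.88.0.0 - 205.88.63.255) -> 162.87.30.81
  205.88.0.0/19 (205.88.0.0 - 205.88.31.255) -> 162.87.30.147
More-specific entries that do NOT match:
  205.88.21.212/30 (205.88.21.212 - 205.88.21.215) does not contain 205.88.17.212
  205.88.17.216/29 (205.88.17.216 - 205.88.17.223) does not contain 205.88.17.212
  205.88.19.192/27 (205.88.19.192 - 205.88.19.223) does not contain 205.88.17.212
  205.88.16.128/25 (205.88.16.128 - 205.88.16.255) does not contain 205.88.17.212
  197.88.16.0/21 (197.88.16.0 - 197.88.23.255) does not contain 205.88.17.212
  205.88.0.0/20 (205.88.0.0 - 205.88.15.255) does not contain 205.88.17.212
Longest matching prefix is /19 -> next hop 162.87.30.147.

162.87.30.147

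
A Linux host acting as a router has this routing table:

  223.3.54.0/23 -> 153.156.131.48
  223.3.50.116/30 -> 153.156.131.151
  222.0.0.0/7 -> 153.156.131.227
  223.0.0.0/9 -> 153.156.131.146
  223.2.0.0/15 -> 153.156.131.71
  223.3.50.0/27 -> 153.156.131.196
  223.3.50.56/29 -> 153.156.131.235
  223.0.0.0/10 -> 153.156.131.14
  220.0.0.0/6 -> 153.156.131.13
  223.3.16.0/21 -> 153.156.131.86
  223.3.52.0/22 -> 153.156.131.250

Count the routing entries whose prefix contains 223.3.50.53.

Prefixes containing 223.3.50.53:
  220.0.0.0/6 (220.0.0.0 - 223.255.255.255)
  222.0.0.0/7 (222.0.0.0 - 223.255.255.255)
  223.0.0.0/9 (223.0.0.0 - 223.127.255.255)
  223.0.0.0/10 (223.0.0.0 - 223.63.255.255)
  223.2.0.0/15 (223.2.0.0 - 223.3.255.255)
Total matching entries: 5.

5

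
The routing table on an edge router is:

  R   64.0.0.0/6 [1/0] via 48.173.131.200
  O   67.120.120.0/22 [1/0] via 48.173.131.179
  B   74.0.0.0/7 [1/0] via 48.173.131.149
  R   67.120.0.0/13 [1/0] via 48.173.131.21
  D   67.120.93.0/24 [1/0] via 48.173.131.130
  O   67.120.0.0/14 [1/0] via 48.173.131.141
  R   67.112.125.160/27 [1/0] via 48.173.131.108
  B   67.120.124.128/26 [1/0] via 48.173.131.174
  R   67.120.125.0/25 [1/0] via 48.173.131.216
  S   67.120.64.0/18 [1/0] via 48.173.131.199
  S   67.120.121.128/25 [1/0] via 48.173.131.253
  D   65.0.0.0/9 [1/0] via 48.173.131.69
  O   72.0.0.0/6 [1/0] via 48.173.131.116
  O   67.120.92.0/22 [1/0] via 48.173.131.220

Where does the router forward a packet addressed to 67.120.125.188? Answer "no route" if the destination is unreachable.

48.173.131.199

Routes whose prefix contains 67.120.125.188:
  64.0.0.0/6 (64.0.0.0 - 67.255.255.255) -> 48.173.131.200
  67.120.0.0/13 (67.120.0.0 - 67.127.255.255) -> 48.173.131.21
  67.120.0.0/14 (67.120.0.0 - 67.123.255.255) -> 48.173.131.141
  67.120.64.0/18 (67.120.64.0 - 67.120.127.255) -> 48.173.131.199
More-specific entries that do NOT match:
  67.112.125.160/27 (67.112.125.160 - 67.112.125.191) does not contain 67.120.125.188
  67.120.124.128/26 (67.120.124.128 - 67.120.124.191) does not contain 67.120.125.188
  67.120.125.0/25 (67.120.125.0 - 67.120.125.127) does not contain 67.120.125.188
  67.120.121.128/25 (67.120.121.128 - 67.120.121.255) does not contain 67.120.125.188
  67.120.93.0/24 (67.120.93.0 - 67.120.93.255) does not contain 67.120.125.188
  67.120.120.0/22 (67.120.120.0 - 67.120.123.255) does not contain 67.120.125.188
  67.120.92.0/22 (67.120.92.0 - 67.120.95.255) does not contain 67.120.125.188
Longest matching prefix is /18 -> next hop 48.173.131.199.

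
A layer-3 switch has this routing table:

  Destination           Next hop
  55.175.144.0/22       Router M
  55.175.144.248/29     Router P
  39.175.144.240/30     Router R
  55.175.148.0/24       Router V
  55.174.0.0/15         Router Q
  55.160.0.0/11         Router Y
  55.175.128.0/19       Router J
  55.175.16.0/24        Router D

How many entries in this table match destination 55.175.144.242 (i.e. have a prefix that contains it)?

4

Prefixes containing 55.175.144.242:
  55.160.0.0/11 (55.160.0.0 - 55.191.255.255)
  55.174.0.0/15 (55.174.0.0 - 55.175.255.255)
  55.175.128.0/19 (55.175.128.0 - 55.175.159.255)
  55.175.144.0/22 (55.175.144.0 - 55.175.147.255)
Total matching entries: 4.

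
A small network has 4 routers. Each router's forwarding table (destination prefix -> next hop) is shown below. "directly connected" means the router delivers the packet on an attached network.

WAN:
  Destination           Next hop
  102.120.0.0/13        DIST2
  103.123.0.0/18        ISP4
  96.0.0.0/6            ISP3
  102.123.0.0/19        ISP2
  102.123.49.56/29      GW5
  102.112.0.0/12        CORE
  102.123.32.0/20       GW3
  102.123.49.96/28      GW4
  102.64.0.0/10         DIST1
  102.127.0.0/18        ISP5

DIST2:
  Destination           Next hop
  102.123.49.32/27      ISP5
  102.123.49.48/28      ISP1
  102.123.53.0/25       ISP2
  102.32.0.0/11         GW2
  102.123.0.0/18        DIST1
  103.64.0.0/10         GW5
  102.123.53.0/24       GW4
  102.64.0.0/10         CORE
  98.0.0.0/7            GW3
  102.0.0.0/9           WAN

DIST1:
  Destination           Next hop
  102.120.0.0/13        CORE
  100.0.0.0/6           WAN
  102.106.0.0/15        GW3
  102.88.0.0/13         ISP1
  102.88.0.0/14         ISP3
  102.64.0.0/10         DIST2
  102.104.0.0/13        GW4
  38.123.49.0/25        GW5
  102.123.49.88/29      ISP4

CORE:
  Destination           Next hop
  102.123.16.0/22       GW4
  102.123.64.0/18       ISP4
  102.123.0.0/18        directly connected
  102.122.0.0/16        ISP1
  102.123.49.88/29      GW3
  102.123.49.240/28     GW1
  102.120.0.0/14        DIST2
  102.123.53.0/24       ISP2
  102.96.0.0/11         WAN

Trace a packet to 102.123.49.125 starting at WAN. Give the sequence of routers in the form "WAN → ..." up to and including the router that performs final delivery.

WAN → DIST2 → DIST1 → CORE

At WAN: longest match for 102.123.49.125 is 102.120.0.0/13 -> DIST2
At DIST2: longest match for 102.123.49.125 is 102.123.0.0/18 -> DIST1
At DIST1: longest match for 102.123.49.125 is 102.120.0.0/13 -> CORE
At CORE: longest match for 102.123.49.125 is 102.123.0.0/18 -> directly connected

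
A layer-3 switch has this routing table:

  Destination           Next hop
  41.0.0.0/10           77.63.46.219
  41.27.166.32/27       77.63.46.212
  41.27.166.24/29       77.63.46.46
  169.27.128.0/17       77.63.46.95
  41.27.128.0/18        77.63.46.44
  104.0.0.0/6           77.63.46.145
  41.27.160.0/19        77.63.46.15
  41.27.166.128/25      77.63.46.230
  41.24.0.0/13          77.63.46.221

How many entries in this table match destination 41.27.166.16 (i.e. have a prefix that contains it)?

4

Prefixes containing 41.27.166.16:
  41.0.0.0/10 (41.0.0.0 - 41.63.255.255)
  41.24.0.0/13 (41.24.0.0 - 41.31.255.255)
  41.27.128.0/18 (41.27.128.0 - 41.27.191.255)
  41.27.160.0/19 (41.27.160.0 - 41.27.191.255)
Total matching entries: 4.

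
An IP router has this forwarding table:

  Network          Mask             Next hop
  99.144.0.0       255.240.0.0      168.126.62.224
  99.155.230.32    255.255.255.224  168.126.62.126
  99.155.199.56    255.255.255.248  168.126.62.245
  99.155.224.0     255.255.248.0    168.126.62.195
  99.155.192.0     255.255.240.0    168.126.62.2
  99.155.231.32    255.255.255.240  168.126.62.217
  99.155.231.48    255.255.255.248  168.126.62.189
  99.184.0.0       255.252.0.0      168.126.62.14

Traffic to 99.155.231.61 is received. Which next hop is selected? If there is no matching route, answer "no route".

168.126.62.195

Routes whose prefix contains 99.155.231.61:
  99.144.0.0/12 (99.144.0.0 - 99.159.255.255) -> 168.126.62.224
  99.155.224.0/21 (99.155.224.0 - 99.155.231.255) -> 168.126.62.195
More-specific entries that do NOT match:
  99.155.199.56/29 (99.155.199.56 - 99.155.199.63) does not contain 99.155.231.61
  99.155.231.48/29 (99.155.231.48 - 99.155.231.55) does not contain 99.155.231.61
  99.155.231.32/28 (99.155.231.32 - 99.155.231.47) does not contain 99.155.231.61
  99.155.230.32/27 (99.155.230.32 - 99.155.230.63) does not contain 99.155.231.61
Longest matching prefix is /21 -> next hop 168.126.62.195.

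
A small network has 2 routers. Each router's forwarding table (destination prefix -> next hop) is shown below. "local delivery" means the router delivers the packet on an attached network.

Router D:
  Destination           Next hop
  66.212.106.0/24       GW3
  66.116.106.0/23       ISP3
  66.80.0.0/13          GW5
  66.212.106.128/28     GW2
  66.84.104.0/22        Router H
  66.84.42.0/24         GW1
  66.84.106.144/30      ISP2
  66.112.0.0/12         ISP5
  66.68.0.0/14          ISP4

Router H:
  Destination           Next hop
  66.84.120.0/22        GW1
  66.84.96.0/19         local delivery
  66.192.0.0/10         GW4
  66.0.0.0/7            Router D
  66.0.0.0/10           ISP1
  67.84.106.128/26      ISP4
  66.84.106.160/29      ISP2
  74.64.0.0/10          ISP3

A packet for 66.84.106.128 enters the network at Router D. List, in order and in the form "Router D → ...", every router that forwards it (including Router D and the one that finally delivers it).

Router D → Router H

At Router D: longest match for 66.84.106.128 is 66.84.104.0/22 -> Router H
At Router H: longest match for 66.84.106.128 is 66.84.96.0/19 -> local delivery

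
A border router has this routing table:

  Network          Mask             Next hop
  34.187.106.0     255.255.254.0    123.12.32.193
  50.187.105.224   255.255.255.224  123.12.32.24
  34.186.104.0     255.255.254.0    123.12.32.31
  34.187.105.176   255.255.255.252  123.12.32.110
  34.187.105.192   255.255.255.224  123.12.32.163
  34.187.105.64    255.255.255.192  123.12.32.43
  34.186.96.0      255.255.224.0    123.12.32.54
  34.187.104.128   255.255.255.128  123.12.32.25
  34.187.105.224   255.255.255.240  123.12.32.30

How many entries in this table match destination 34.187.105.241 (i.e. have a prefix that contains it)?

0

No listed prefix contains 34.187.105.241.
Total matching entries: 0.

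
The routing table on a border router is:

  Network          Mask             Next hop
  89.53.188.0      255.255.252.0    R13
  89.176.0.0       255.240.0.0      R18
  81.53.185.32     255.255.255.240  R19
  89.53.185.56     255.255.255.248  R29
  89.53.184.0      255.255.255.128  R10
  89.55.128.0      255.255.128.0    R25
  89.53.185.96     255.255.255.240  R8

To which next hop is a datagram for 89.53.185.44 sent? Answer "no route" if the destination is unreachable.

No entry's prefix contains 89.53.185.44; there is no default route.

no route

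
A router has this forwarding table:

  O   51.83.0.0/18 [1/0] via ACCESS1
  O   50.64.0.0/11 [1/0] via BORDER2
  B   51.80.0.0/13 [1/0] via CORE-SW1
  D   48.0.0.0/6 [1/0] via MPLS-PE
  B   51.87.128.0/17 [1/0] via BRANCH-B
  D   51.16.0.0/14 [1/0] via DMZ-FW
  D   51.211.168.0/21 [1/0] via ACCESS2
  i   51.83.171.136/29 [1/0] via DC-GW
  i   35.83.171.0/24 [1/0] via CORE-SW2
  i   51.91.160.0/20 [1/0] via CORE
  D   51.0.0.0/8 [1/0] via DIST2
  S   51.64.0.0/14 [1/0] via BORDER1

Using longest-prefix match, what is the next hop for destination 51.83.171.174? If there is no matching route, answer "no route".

Routes whose prefix contains 51.83.171.174:
  48.0.0.0/6 (48.0.0.0 - 51.255.255.255) -> MPLS-PE
  51.0.0.0/8 (51.0.0.0 - 51.255.255.255) -> DIST2
  51.80.0.0/13 (51.80.0.0 - 51.87.255.255) -> CORE-SW1
More-specific entries that do NOT match:
  51.83.171.136/29 (51.83.171.136 - 51.83.171.143) does not contain 51.83.171.174
  35.83.171.0/24 (35.83.171.0 - 35.83.171.255) does not contain 51.83.171.174
  51.211.168.0/21 (51.211.168.0 - 51.211.175.255) does not contain 51.83.171.174
  51.91.160.0/20 (51.91.160.0 - 51.91.175.255) does not contain 51.83.171.174
  51.83.0.0/18 (51.83.0.0 - 51.83.63.255) does not contain 51.83.171.174
  51.87.128.0/17 (51.87.128.0 - 51.87.255.255) does not contain 51.83.171.174
  51.16.0.0/14 (51.16.0.0 - 51.19.255.255) does not contain 51.83.171.174
  51.64.0.0/14 (51.64.0.0 - 51.67.255.255) does not contain 51.83.171.174
Longest matching prefix is /13 -> next hop CORE-SW1.

CORE-SW1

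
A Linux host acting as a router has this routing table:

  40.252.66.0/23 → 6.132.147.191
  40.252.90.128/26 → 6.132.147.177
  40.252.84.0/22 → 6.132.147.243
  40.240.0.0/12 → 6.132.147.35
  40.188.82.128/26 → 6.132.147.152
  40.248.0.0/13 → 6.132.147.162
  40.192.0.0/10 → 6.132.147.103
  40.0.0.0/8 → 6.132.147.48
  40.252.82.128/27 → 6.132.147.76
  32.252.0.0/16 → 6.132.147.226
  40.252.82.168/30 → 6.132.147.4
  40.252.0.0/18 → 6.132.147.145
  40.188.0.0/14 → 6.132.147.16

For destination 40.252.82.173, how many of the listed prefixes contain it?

4

Prefixes containing 40.252.82.173:
  40.0.0.0/8 (40.0.0.0 - 40.255.255.255)
  40.192.0.0/10 (40.192.0.0 - 40.255.255.255)
  40.240.0.0/12 (40.240.0.0 - 40.255.255.255)
  40.248.0.0/13 (40.248.0.0 - 40.255.255.255)
Total matching entries: 4.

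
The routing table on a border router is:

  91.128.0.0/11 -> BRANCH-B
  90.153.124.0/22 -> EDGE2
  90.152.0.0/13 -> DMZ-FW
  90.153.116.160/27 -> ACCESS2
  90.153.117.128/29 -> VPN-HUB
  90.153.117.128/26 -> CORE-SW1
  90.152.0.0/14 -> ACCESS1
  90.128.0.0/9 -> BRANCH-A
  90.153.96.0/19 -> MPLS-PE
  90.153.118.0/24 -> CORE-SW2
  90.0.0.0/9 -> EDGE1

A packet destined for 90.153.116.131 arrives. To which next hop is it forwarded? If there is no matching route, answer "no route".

Routes whose prefix contains 90.153.116.131:
  90.128.0.0/9 (90.128.0.0 - 90.255.255.255) -> BRANCH-A
  90.152.0.0/13 (90.152.0.0 - 90.159.255.255) -> DMZ-FW
  90.152.0.0/14 (90.152.0.0 - 90.155.255.255) -> ACCESS1
  90.153.96.0/19 (90.153.96.0 - 90.153.127.255) -> MPLS-PE
More-specific entries that do NOT match:
  90.153.117.128/29 (90.153.117.128 - 90.153.117.135) does not contain 90.153.116.131
  90.153.116.160/27 (90.153.116.160 - 90.153.116.191) does not contain 90.153.116.131
  90.153.117.128/26 (90.153.117.128 - 90.153.117.191) does not contain 90.153.116.131
  90.153.118.0/24 (90.153.118.0 - 90.153.118.255) does not contain 90.153.116.131
  90.153.124.0/22 (90.153.124.0 - 90.153.127.255) does not contain 90.153.116.131
Longest matching prefix is /19 -> next hop MPLS-PE.

MPLS-PE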